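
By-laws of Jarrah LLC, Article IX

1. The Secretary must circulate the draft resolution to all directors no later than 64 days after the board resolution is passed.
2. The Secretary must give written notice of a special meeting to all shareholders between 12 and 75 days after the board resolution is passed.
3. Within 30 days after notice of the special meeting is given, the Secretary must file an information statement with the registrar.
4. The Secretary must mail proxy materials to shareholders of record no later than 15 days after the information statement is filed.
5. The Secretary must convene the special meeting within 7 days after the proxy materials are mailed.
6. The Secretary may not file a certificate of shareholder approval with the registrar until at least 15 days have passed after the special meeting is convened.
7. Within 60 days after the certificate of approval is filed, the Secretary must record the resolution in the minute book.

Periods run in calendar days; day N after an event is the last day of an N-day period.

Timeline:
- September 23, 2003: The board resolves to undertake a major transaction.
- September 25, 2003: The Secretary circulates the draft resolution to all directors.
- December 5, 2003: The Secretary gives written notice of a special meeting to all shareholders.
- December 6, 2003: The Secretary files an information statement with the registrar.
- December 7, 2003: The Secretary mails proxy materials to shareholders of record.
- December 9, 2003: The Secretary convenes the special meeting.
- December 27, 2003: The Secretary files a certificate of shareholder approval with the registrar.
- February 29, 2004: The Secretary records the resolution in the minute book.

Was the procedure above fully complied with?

Step 1 — counting 64 days from September 23, 2003 (when the board resolution is passed) gives a deadline of November 26, 2003; September 25, 2003 is within that limit.
Step 2 — 12 and 75 days from September 23, 2003 (when the board resolution is passed) are October 5, 2003 and December 7, 2003 respectively; done December 5, 2003 — within the window.
Step 3 — counting 30 days from December 5, 2003 (when notice of the special meeting is given) gives a deadline of January 4, 2004; done December 6, 2003 — timely.
Step 4 — counting 15 days from December 6, 2003 (when the information statement is filed) gives a deadline of December 21, 2003; done December 7, 2003 — timely.
Step 5 — counting 7 days from December 7, 2003 (when the proxy materials are mailed) gives a deadline of December 14, 2003; December 9, 2003 is within that limit.
Step 6 — must wait 15 days from December 9, 2003 (when the special meeting is convened), so not before December 24, 2003; done December 27, 2003 — permitted.
Step 7 — counting 60 days from December 27, 2003 (when the certificate of approval is filed) gives a deadline of February 25, 2004; February 29, 2004 misses that deadline by 4 days.
The procedure was therefore not followed at step 7.

No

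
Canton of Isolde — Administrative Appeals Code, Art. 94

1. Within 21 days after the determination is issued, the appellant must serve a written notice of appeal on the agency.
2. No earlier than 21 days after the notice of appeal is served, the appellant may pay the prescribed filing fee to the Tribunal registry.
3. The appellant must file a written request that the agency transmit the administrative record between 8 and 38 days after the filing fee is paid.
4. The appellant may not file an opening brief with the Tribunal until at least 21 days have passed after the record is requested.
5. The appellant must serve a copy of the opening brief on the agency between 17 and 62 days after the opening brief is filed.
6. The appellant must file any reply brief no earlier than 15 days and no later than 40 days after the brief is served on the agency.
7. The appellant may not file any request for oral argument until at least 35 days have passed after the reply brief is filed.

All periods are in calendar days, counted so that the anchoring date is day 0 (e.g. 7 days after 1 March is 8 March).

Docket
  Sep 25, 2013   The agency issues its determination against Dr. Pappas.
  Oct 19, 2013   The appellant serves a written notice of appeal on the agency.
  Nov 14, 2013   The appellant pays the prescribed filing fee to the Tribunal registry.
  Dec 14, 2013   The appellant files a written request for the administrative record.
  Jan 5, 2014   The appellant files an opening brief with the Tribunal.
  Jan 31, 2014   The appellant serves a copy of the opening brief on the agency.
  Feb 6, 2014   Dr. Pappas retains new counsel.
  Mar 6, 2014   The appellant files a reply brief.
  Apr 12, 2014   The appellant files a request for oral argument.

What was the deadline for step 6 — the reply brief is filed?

Step 6 runs from Jan 31, 2014, when the brief is served on the agency. The window is 15–40 days after Jan 31, 2014; it closes on Mar 12, 2014.

Mar 12, 2014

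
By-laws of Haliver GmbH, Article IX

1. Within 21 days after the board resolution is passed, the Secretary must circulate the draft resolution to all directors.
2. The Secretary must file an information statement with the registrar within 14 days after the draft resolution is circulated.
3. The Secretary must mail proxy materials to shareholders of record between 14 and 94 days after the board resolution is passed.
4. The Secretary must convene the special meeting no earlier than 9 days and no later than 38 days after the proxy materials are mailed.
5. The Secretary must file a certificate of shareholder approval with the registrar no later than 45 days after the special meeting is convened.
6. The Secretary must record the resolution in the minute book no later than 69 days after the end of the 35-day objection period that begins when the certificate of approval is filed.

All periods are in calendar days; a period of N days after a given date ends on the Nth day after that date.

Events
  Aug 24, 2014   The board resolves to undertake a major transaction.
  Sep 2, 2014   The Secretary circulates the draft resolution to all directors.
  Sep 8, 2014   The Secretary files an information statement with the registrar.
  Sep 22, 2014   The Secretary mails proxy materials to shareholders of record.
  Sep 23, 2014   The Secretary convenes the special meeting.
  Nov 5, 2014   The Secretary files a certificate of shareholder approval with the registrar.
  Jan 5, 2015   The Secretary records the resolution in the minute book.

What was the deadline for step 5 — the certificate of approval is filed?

Step 5 runs from Sep 23, 2014, when the special meeting is convened. 45 days after Sep 23, 2014 is Nov 7, 2014.

Nov 7, 2014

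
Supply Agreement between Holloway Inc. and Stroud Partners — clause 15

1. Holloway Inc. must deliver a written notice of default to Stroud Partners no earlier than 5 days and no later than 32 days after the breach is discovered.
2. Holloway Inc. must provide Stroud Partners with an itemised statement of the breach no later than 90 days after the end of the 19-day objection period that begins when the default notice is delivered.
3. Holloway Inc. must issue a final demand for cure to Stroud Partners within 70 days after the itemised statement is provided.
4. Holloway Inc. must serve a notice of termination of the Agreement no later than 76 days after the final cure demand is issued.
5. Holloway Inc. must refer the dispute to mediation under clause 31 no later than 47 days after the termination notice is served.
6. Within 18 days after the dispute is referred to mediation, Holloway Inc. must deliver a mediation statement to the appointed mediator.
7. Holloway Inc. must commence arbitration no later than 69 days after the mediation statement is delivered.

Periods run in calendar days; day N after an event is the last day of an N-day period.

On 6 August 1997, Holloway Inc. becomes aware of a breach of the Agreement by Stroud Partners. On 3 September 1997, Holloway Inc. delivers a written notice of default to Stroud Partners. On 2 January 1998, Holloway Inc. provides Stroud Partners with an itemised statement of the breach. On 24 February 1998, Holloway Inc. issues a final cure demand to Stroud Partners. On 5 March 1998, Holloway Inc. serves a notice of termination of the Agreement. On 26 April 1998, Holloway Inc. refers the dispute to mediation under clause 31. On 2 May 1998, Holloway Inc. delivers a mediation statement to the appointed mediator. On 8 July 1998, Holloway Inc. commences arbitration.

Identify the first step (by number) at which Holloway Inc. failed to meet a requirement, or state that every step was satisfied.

Step 2

(1) the permitted window runs from 6 August 1997 + 5 = 11 August 1997 to 6 August 1997 + 32 = 7 September 1997; 3 September 1997 falls inside that range.
(2) due by 22 September 1997 + 90 days = 21 December 1997; done 2 January 1998 — 12 days late.
That is the first point of non-compliance.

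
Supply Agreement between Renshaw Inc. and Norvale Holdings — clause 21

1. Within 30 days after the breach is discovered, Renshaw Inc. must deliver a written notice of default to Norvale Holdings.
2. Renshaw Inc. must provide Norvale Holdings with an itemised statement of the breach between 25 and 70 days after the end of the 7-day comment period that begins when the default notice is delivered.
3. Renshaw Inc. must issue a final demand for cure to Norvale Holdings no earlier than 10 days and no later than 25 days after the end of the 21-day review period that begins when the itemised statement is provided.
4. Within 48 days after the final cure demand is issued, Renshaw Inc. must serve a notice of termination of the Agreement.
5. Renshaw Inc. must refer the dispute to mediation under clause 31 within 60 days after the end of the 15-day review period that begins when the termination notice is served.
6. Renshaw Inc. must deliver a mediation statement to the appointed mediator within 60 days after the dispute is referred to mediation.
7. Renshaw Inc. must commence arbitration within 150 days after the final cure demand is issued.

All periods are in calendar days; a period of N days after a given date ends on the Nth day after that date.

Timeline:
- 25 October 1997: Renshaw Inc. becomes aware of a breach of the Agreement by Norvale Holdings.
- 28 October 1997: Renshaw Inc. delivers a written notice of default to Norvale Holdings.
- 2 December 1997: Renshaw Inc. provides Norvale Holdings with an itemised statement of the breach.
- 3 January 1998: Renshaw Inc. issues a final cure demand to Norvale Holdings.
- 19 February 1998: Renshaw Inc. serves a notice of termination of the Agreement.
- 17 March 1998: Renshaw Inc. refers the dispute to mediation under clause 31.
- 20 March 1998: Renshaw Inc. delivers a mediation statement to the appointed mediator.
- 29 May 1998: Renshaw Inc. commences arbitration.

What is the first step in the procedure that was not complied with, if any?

(1) due by 25 October 1997 + 30 days = 24 November 1997; completed 28 October 1997, before the deadline.
(2) the permitted window runs from 4 November 1997 + 25 = 29 November 1997 to 4 November 1997 + 70 = 13 January 1998; 2 December 1997 falls inside that range.
(3) the permitted window runs from 23 December 1997 + 10 = 2 January 1998 to 23 December 1997 + 25 = 17 January 1998; done 3 January 1998, which is between those dates.
(4) due by 3 January 1998 + 48 days = 20 February 1998; completed 19 February 1998, before the deadline.
(5) due by 6 March 1998 + 60 days = 5 May 1998; 17 March 1998 is within that limit.
(6) due by 17 March 1998 + 60 days = 16 May 1998; done 20 March 1998 — timely.
(7) due by 3 January 1998 + 150 days = 2 June 1998; done 29 May 1998 — timely.

None — every step was satisfied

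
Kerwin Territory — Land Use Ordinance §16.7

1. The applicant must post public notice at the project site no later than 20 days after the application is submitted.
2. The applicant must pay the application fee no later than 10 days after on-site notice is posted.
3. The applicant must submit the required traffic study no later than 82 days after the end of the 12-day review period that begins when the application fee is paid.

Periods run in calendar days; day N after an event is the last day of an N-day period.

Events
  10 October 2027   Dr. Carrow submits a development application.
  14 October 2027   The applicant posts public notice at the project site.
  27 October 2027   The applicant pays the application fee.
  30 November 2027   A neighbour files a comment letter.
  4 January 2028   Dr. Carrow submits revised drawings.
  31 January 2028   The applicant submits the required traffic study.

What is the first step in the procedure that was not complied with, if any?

Step 2

Step 1 — counting 20 days from 10 October 2027 (when the application is submitted) gives a deadline of 30 October 2027; completed 14 October 2027, before the deadline.
Step 2 — counting 10 days from 14 October 2027 (when on-site notice is posted) gives a deadline of 24 October 2027; done 27 October 2027 — 3 days late.
Later steps need not be reached.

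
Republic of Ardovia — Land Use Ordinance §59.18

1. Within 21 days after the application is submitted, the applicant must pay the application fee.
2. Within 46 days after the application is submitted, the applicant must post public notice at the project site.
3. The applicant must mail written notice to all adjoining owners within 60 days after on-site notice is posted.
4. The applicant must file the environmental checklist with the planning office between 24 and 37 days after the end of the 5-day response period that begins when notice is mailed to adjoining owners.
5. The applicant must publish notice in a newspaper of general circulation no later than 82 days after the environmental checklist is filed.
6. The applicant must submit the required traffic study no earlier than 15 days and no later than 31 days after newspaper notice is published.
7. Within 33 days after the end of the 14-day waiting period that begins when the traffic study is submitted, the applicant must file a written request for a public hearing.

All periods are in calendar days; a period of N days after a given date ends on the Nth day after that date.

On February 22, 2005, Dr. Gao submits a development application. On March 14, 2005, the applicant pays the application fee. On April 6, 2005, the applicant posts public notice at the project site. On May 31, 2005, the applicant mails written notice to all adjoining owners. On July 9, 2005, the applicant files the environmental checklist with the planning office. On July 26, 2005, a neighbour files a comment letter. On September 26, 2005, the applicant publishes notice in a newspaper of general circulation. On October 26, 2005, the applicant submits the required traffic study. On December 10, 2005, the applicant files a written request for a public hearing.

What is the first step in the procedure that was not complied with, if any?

(1) due by February 22, 2005 + 21 days = March 15, 2005; completed March 14, 2005, before the deadline.
(2) due by February 22, 2005 + 46 days = April 9, 2005; April 6, 2005 is within that limit.
(3) due by April 6, 2005 + 60 days = June 5, 2005; completed May 31, 2005, before the deadline.
(4) the permitted window runs from June 5, 2005 + 24 = June 29, 2005 to June 5, 2005 + 37 = July 12, 2005; done July 9, 2005, which is between those dates.
(5) due by July 9, 2005 + 82 days = September 29, 2005; completed September 26, 2005, before the deadline.
(6) the permitted window runs from September 26, 2005 + 15 = October 11, 2005 to September 26, 2005 + 31 = October 27, 2005; done October 26, 2005 — within the window.
(7) due by November 9, 2005 + 33 days = December 12, 2005; done December 10, 2005 — timely.

None — every step was satisfied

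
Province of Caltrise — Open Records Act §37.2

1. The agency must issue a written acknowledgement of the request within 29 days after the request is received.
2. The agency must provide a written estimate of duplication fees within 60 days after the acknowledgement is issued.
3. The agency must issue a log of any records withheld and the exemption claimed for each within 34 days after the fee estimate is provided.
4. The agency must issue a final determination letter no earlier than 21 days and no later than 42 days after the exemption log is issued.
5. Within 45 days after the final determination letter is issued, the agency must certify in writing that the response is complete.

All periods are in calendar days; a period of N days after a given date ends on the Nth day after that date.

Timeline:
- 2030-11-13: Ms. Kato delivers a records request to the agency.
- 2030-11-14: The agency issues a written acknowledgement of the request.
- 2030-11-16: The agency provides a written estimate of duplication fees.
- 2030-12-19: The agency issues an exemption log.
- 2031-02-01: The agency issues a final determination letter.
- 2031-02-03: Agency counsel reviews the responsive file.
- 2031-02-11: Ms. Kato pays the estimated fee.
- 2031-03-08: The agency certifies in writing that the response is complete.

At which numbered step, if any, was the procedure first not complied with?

Step 4

Step 1: 29 days after 2030-11-13 (when the request is received) is 2030-12-12; 2030-11-14 is within that limit.
Step 2: 60 days after 2030-11-14 (when the acknowledgement is issued) is 2031-01-13; 2030-11-16 is within that limit.
Step 3: 34 days after 2030-11-16 (when the fee estimate is provided) is 2030-12-20; completed 2030-12-19, before the deadline.
Step 4: the window is 21–42 days after 2030-12-19 (when the exemption log is issued), so 2031-01-09 through 2031-01-30; 2031-02-01 is 2 days past the end of the window.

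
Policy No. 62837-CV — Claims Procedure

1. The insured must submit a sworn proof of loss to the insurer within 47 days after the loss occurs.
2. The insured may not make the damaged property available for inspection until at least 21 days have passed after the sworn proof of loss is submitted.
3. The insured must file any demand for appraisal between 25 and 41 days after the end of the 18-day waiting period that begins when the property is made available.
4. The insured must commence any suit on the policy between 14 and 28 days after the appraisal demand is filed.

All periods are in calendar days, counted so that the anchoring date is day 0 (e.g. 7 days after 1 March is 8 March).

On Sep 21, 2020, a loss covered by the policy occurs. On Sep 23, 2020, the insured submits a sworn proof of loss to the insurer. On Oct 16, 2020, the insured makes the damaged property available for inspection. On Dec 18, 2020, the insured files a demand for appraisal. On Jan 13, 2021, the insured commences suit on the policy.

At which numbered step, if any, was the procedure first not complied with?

Step 1: 47 days after Sep 21, 2020 (when the loss occurs) is Nov 7, 2020; done Sep 23, 2020 — timely.
Step 2: the earliest permitted date is 21 days after Sep 23, 2020 (when the sworn proof of loss is submitted), i.e. Oct 14, 2020; done Oct 16, 2020 — permitted.
Step 3: the window is 25–41 days after Nov 3, 2020 (end of the 18-day waiting period, which began when the property is made available on Oct 16, 2020), so Nov 28, 2020 through Dec 14, 2020; done Dec 18, 2020 — 4 days after the window closed.
The analysis stops there.

Step 3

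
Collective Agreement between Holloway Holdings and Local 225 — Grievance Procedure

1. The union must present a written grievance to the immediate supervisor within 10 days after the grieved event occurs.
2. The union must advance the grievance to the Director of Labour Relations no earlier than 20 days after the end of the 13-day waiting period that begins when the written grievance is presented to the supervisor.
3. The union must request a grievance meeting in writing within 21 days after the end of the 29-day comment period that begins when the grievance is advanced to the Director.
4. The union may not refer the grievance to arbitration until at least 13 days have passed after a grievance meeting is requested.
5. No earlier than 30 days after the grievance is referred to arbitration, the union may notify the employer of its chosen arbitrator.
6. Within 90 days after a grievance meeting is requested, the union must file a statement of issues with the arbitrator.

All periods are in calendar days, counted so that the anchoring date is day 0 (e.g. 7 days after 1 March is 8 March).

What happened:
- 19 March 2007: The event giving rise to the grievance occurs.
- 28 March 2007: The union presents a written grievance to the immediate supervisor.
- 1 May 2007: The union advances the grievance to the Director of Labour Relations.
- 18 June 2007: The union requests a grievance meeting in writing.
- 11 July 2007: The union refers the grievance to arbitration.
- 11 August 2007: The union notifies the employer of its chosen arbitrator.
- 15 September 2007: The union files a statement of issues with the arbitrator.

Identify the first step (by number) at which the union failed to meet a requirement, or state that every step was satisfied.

(1) due by 19 March 2007 + 10 days = 29 March 2007; 28 March 2007 is within that limit.
(2) permitted from 10 April 2007 + 20 days = 30 April 2007 onward; 1 May 2007 is on or after that date.
(3) due by 30 May 2007 + 21 days = 20 June 2007; 18 June 2007 is within that limit.
(4) permitted from 18 June 2007 + 13 days = 1 July 2007 onward; done 11 July 2007 — permitted.
(5) permitted from 11 July 2007 + 30 days = 10 August 2007 onward; done 11 August 2007, after the minimum wait.
(6) due by 18 June 2007 + 90 days = 16 September 2007; done 15 September 2007 — timely.

None — every step was satisfied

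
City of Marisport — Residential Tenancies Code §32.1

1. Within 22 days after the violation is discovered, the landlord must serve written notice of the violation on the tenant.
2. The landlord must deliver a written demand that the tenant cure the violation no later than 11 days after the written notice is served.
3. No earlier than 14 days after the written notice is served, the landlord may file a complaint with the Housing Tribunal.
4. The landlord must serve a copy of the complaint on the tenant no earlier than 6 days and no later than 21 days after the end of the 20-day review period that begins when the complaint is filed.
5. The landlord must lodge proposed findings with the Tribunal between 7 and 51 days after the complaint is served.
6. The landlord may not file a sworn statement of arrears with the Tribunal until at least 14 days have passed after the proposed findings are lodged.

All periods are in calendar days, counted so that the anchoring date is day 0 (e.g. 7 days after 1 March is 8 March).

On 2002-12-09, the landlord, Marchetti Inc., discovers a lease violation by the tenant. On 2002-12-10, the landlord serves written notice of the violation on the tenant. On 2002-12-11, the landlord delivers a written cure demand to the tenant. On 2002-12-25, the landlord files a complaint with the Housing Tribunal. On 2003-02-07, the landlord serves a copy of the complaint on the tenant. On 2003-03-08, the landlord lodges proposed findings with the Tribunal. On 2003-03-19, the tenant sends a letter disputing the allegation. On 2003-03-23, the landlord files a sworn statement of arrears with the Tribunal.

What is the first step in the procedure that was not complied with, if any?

Step 1: 22 days after 2002-12-09 (when the violation is discovered) is 2002-12-31; 2002-12-10 is within that limit.
Step 2: 11 days after 2002-12-10 (when the written notice is served) is 2002-12-21; 2002-12-11 is within that limit.
Step 3: the earliest permitted date is 14 days after 2002-12-10 (when the written notice is served), i.e. 2002-12-24; done 2002-12-25, after the minimum wait.
Step 4: the window is 6–21 days after 2003-01-14 (end of the 20-day review period, which began when the complaint is filed on 2002-12-25), so 2003-01-20 through 2003-02-04; done 2003-02-07 — 3 days after the window closed.

Step 4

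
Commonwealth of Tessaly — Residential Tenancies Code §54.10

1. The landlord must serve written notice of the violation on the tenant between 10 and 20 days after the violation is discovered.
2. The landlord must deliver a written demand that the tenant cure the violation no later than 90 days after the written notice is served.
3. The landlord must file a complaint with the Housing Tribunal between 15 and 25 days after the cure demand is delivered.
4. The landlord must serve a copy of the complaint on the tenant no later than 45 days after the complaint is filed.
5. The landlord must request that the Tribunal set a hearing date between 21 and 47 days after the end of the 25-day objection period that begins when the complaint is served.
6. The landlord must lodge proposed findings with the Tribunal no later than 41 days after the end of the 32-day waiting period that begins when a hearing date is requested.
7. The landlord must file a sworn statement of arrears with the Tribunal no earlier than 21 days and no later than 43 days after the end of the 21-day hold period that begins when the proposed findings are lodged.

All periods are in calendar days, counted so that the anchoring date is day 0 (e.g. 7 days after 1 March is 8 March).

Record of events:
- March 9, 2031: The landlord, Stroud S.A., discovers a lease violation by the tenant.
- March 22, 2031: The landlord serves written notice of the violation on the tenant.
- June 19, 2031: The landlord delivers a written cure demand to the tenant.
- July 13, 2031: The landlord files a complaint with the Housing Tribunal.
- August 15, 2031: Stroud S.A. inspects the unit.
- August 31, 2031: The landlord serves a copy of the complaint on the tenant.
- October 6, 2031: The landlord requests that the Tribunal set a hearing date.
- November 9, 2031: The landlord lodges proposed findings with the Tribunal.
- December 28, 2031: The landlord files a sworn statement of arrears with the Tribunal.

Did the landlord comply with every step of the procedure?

Step 1: the window is 10–20 days after March 9, 2031 (when the violation is discovered), so March 19, 2031 through March 29, 2031; done March 22, 2031, which is between those dates.
Step 2: 90 days after March 22, 2031 (when the written notice is served) is June 20, 2031; June 19, 2031 is within that limit.
Step 3: the window is 15–25 days after June 19, 2031 (when the cure demand is delivered), so July 4, 2031 through July 14, 2031; July 13, 2031 falls inside that range.
Step 4: 45 days after July 13, 2031 (when the complaint is filed) is August 27, 2031; not done until August 31, 2031, 4 days after the deadline.
The analysis stops there.

No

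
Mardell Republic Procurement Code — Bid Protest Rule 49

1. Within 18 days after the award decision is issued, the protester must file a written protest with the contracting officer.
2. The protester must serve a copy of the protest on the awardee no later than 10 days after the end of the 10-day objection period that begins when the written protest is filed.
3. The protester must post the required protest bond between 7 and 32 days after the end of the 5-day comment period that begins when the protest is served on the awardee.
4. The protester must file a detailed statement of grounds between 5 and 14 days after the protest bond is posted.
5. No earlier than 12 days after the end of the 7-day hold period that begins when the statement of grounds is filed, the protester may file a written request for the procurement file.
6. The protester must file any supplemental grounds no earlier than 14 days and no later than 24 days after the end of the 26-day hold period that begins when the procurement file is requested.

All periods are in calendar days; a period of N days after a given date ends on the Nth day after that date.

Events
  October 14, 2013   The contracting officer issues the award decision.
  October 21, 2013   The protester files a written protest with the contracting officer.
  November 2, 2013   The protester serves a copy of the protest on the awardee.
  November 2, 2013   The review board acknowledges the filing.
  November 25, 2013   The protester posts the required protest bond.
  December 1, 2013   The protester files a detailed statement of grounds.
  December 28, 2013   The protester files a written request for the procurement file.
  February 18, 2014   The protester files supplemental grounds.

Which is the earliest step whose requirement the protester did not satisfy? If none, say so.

Step 6

Step 1: 18 days after October 14, 2013 (when the award decision is issued) is November 1, 2013; completed October 21, 2013, before the deadline.
Step 2: 10 days after October 31, 2013 (end of the 10-day objection period, which began when the written protest is filed on October 21, 2013) is November 10, 2013; completed November 2, 2013, before the deadline.
Step 3: the window is 7–32 days after November 7, 2013 (end of the 5-day comment period, which began when the protest is served on the awardee on November 2, 2013), so November 14, 2013 through December 9, 2013; done November 25, 2013 — within the window.
Step 4: the window is 5–14 days after November 25, 2013 (when the protest bond is posted), so November 30, 2013 through December 9, 2013; done December 1, 2013 — within the window.
Step 5: the earliest permitted date is 12 days after December 8, 2013 (end of the 7-day hold period, which began when the statement of grounds is filed on December 1, 2013), i.e. December 20, 2013; done December 28, 2013, after the minimum wait.
Step 6: the window is 14–24 days after January 23, 2014 (end of the 26-day hold period, which began when the procurement file is requested on December 28, 2013), so February 6, 2014 through February 16, 2014; February 18, 2014 is 2 days past the end of the window.
That is the first point of non-compliance.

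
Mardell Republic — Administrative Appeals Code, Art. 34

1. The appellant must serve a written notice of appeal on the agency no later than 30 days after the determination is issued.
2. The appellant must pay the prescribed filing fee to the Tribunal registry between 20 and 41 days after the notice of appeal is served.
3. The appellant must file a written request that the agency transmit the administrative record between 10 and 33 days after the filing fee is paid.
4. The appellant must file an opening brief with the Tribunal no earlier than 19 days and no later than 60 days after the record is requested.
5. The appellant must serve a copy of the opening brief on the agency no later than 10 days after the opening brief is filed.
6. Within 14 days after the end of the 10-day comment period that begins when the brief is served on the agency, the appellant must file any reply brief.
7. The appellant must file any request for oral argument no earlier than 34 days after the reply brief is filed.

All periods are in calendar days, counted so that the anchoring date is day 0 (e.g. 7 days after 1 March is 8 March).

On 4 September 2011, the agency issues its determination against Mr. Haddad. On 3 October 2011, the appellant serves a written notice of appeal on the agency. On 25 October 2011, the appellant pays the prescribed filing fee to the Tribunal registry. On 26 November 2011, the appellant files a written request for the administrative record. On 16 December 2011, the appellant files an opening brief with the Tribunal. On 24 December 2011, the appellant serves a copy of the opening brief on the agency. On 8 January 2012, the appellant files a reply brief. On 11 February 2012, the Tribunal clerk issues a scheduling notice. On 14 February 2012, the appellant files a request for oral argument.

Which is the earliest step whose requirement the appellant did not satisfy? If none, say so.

None — every step was satisfied

(1) due by 4 September 2011 + 30 days = 4 October 2011; 3 October 2011 is within that limit.
(2) the permitted window runs from 3 October 2011 + 20 = 23 October 2011 to 3 October 2011 + 41 = 13 November 2011; done 25 October 2011 — within the window.
(3) the permitted window runs from 25 October 2011 + 10 = 4 November 2011 to 25 October 2011 + 33 = 27 November 2011; done 26 November 2011, which is between those dates.
(4) the permitted window runs from 26 November 2011 + 19 = 15 December 2011 to 26 November 2011 + 60 = 25 January 2012; 16 December 2011 falls inside that range.
(5) due by 16 December 2011 + 10 days = 26 December 2011; done 24 December 2011 — timely.
(6) due by 3 January 2012 + 14 days = 17 January 2012; done 8 January 2012 — timely.
(7) permitted from 8 January 2012 + 34 days = 11 February 2012 onward; done 14 February 2012, after the minimum wait.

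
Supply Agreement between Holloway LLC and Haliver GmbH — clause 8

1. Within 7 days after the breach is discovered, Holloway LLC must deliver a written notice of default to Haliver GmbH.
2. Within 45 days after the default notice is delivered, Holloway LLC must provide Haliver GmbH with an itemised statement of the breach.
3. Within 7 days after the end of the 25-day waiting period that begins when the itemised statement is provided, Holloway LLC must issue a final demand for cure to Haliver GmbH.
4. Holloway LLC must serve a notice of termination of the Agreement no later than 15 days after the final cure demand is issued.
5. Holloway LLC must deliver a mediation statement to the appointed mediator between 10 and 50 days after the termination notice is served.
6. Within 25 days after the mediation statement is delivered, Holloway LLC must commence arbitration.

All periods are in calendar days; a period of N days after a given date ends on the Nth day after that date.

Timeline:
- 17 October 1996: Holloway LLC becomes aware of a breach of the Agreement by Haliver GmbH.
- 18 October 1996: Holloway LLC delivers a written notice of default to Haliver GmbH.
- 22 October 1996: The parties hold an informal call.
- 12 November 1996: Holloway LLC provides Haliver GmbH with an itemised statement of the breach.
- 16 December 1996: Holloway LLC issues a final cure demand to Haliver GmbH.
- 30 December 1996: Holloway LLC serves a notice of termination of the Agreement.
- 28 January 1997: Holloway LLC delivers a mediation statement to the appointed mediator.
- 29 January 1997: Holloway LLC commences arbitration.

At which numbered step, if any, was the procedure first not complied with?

Step 3

(1) due by 17 October 1996 + 7 days = 24 October 1996; completed 18 October 1996, before the deadline.
(2) due by 18 October 1996 + 45 days = 2 December 1996; 12 November 1996 is within that limit.
(3) due by 7 December 1996 + 7 days = 14 December 1996; 16 December 1996 misses that deadline by 2 days.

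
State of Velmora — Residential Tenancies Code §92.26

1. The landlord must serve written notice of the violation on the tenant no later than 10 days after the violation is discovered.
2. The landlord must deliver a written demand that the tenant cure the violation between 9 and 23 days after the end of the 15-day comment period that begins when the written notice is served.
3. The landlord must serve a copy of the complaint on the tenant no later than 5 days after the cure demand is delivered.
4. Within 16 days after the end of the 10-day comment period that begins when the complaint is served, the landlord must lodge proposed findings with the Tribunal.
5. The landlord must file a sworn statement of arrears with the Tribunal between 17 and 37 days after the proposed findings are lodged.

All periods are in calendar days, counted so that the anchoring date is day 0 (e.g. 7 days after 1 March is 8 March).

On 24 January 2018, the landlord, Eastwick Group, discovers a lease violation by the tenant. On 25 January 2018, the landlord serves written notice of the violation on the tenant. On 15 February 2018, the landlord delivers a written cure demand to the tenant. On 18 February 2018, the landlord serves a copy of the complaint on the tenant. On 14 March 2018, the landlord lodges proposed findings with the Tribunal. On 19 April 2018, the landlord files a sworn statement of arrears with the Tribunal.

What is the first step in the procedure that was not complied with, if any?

(1) due by 24 January 2018 + 10 days = 3 February 2018; completed 25 January 2018, before the deadline.
(2) the permitted window runs from 9 February 2018 + 9 = 18 February 2018 to 9 February 2018 + 23 = 4 March 2018; done 15 February 2018 — 3 days before the window opened.

Step 2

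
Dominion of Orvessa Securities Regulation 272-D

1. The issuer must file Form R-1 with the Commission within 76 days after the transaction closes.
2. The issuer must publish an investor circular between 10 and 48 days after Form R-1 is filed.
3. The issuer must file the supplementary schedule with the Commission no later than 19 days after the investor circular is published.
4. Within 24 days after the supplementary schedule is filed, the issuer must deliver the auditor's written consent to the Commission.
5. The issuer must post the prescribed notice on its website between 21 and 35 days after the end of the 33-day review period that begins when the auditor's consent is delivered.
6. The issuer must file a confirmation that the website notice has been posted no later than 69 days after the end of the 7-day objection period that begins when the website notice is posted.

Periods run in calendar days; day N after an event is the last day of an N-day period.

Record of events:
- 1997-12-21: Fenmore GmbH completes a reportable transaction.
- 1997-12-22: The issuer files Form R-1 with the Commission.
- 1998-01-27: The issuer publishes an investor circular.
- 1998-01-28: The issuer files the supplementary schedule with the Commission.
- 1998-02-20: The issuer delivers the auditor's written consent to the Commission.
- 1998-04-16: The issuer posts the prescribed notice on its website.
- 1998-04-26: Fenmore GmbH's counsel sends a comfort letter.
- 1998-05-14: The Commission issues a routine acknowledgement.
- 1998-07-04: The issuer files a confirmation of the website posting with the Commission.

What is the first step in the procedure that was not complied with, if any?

(1) due by 1997-12-21 + 76 days = 1998-03-07; 1997-12-22 is within that limit.
(2) the permitted window runs from 1997-12-22 + 10 = 1998-01-01 to 1997-12-22 + 48 = 1998-02-08; done 1998-01-27 — within the window.
(3) due by 1998-01-27 + 19 days = 1998-02-15; done 1998-01-28 — timely.
(4) due by 1998-01-28 + 24 days = 1998-02-21; done 1998-02-20 — timely.
(5) the permitted window runs from 1998-03-25 + 21 = 1998-04-15 to 1998-03-25 + 35 = 1998-04-29; done 1998-04-16, which is between those dates.
(6) due by 1998-04-23 + 69 days = 1998-07-01; 1998-07-04 misses that deadline by 3 days.
Later steps need not be reached.

Step 6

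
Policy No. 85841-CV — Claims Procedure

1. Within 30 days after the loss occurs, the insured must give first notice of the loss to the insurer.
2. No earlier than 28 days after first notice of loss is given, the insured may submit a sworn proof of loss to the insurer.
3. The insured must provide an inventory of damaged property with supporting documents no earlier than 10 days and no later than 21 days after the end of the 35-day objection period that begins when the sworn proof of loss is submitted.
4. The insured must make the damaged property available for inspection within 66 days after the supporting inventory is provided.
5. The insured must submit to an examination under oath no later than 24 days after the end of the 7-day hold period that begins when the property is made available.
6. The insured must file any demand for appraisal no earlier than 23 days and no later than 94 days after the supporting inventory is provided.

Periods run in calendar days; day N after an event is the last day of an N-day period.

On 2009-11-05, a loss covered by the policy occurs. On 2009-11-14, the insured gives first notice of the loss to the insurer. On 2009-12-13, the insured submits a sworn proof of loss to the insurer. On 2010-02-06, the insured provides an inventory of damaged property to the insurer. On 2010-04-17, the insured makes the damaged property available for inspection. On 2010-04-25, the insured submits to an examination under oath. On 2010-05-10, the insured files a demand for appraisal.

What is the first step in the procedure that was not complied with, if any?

Step 4

Step 1 — counting 30 days from 2009-11-05 (when the loss occurs) gives a deadline of 2009-12-05; 2009-11-14 is within that limit.
Step 2 — must wait 28 days from 2009-11-14 (when first notice of loss is given), so not before 2009-12-12; done 2009-12-13, after the minimum wait.
Step 3 — 10 and 21 days from 2010-01-17 (end of the 35-day objection period, which began when the sworn proof of loss is submitted on 2009-12-13) are 2010-01-27 and 2010-02-07 respectively; 2010-02-06 falls inside that range.
Step 4 — counting 66 days from 2010-02-06 (when the supporting inventory is provided) gives a deadline of 2010-04-13; 2010-04-17 misses that deadline by 4 days.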